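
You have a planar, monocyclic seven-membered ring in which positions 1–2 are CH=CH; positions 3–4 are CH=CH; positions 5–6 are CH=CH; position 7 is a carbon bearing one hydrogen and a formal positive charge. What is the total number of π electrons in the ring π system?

6

The p orbitals form a continuous loop: each doubly-bonded ring atom is sp² with one p-orbital electron; the carbocation has an empty p orbital. The ring is fully conjugated.
Tallying contributions gives 3 × 2 = 6 from the double-bond units + 0 from the CH(+) atom = 6.
(The species described is the tropylium cation.)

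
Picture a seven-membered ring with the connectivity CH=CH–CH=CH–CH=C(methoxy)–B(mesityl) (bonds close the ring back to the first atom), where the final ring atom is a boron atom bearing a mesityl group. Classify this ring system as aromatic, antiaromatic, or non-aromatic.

Check conjugation: every atom in a ring double bond is sp² and brings one electron to the p orbital; the boron has an empty p orbital — every position has a p orbital, so the cyclic π system is continuous.
Adding the contributions, 3 × 2 = 6 from the double-bond units + 0 from the B(mesityl) atom = 6.
That gives a 4n+2 count (6, n = 1).

Aromatic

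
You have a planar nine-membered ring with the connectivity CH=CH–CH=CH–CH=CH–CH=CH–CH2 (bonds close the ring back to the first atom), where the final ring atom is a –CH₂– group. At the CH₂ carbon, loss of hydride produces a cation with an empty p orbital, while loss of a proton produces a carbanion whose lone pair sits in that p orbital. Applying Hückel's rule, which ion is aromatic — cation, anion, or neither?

Both ions have a continuous loop of p orbitals — each ring atom is sp².
Cation: 4 × 2 + 0 = 8 π electrons → 4(2), antiaromatic.
Anion: 4 × 2 + 2 = 10 π electrons → 4(2)+2, aromatic.

The anion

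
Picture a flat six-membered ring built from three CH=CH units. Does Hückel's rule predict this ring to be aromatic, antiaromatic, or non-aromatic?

Aromatic

Check conjugation: every atom in a ring double bond is sp² and brings one electron to the p orbital — every position has a p orbital, so the cyclic π system is continuous.
Counting π electrons: 3 × 2 = 6 from the 3 double-bond units.
That gives a 4n+2 count (6, n = 1).
(The species described is benzene.)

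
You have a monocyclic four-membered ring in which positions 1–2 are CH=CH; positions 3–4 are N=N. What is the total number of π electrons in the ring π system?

The p orbitals form a continuous loop: each doubly-bonded ring atom is sp² with one p-orbital electron; each =N– nitrogen is pyridine-type (lone pair in the sp² plane, one electron in the p orbital). The ring is fully conjugated.
π-electron count: 2 × 2 = 4 from the 2 double-bond units.

4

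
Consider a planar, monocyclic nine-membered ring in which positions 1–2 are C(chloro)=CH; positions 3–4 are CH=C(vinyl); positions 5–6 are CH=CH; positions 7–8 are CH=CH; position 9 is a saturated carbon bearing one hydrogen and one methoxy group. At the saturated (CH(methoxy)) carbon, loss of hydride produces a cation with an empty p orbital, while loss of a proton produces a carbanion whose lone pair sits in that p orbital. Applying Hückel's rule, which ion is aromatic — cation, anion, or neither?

Once that carbon is sp², every ring atom has a p orbital and both ions are fully conjugated.
Cation: 4 × 2 + 0 = 8 π electrons → 4(2), antiaromatic.
Anion: 4 × 2 + 2 = 10 π electrons → 4(2)+2, aromatic.

The anion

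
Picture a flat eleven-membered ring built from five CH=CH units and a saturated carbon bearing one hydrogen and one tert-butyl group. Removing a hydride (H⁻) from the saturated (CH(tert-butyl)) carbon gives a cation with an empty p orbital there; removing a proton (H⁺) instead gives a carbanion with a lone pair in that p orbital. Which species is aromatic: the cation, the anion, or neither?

The cation

Both ions have a continuous loop of p orbitals — each ring atom is sp².
Cation: 5 × 2 + 0 = 10 π electrons → 4(2)+2, aromatic.
Anion: 5 × 2 + 2 = 12 π electrons → 4(3), antiaromatic.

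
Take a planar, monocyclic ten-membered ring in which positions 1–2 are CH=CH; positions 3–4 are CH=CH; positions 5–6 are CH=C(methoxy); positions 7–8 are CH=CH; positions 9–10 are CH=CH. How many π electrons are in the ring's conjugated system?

10

Check conjugation: the double-bond atoms are sp², each contributing one p electron — every position has a p orbital, so the cyclic π system is continuous.
Tallying contributions gives 5 × 2 = 10 from the 5 double-bond units.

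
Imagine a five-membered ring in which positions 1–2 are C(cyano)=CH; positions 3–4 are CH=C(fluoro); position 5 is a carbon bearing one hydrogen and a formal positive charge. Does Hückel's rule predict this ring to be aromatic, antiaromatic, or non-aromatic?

Antiaromatic

All ring atoms are sp² and supply a p orbital to the ring (each doubly-bonded ring atom is sp² with one p-orbital electron; the carbocation has an empty p orbital); the conjugation is uninterrupted.
Tallying contributions gives 2 × 2 = 4 from the double-bond units + 0 from the CH(+) atom = 4.
4 = 4(1); a planar, fully conjugated 4n system is antiaromatic.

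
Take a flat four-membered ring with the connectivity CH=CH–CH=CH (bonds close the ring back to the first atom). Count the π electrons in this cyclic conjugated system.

The p orbitals form a continuous loop: each doubly-bonded ring atom is sp² with one p-orbital electron. The ring is fully conjugated.
Counting π electrons: 2 × 2 = 4 from the 2 double-bond units.
(This ring is cyclobutadiene.)

4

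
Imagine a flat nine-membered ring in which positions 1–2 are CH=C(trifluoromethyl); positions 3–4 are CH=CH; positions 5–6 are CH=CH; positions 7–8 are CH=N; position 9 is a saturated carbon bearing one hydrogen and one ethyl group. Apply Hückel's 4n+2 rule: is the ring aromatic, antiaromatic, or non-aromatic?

Non-aromatic

The CH(ethyl) carbon is saturated: that saturated carbon is sp³ and has no p orbital in the ring π system. Conjugation is not continuous around the ring.
Without a continuous loop of overlapping p orbitals the Hückel electron count never comes into play.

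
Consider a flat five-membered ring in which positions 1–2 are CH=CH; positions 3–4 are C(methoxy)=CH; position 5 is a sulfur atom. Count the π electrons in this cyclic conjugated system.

The p orbitals form a continuous loop: each doubly-bonded ring atom is sp² with one p-orbital electron; the sulfur donates one lone pair from its p orbital. The ring is fully conjugated.
Adding the contributions, 2 × 2 = 4 from the double-bond units + 2 from the S atom = 6.

6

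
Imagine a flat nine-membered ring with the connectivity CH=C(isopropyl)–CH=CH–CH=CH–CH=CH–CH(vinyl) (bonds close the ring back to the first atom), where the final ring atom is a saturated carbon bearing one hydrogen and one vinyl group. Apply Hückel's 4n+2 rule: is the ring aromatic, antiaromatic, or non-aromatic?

The CH(vinyl) position has four σ bonds — that saturated carbon is sp³ and has no p orbital in the ring π system — so the cyclic conjugation is interrupted.
Hückel's rule only applies to fully conjugated rings, so this one is simply non-aromatic.

Non-aromatic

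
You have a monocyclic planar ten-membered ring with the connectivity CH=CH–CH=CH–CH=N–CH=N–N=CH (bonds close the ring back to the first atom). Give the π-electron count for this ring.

10

Check conjugation: each doubly-bonded ring atom is sp² with one p-orbital electron; the doubly-bonded nitrogens are pyridine-type — their lone pairs lie in the ring plane, leaving one electron in the p orbital — every position has a p orbital, so the cyclic π system is continuous.
π-electron count: 5 × 2 = 10 from the 5 double-bond units.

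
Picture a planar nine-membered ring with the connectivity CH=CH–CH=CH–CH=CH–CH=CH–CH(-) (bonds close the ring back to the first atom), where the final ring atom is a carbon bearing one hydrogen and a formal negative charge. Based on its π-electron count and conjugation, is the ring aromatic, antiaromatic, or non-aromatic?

Aromatic

Check conjugation: each doubly-bonded ring atom is sp² with one p-orbital electron; the carbanion's lone pair occupies the p orbital — every position has a p orbital, so the cyclic π system is continuous.
Adding the contributions, 4 × 2 = 8 from the double-bond units + 2 from the CH(-) atom = 10.
That gives a 4n+2 count (10, n = 2).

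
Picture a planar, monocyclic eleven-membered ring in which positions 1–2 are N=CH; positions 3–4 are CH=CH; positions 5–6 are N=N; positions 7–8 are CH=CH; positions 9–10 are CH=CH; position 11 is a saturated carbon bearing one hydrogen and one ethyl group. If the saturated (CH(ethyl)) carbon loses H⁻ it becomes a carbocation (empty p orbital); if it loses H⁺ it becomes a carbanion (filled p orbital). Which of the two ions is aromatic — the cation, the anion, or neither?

Both ions have a continuous loop of p orbitals — each ring atom is sp².
Cation: 5 × 2 + 0 = 10 π electrons → 4(2)+2, aromatic.
Anion: 5 × 2 + 2 = 12 π electrons → 4(3), antiaromatic.

The cation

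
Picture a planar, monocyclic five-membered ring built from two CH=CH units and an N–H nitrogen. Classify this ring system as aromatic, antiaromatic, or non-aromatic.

Aromatic

All ring atoms are sp² and supply a p orbital to the ring (the double-bond atoms are sp², each contributing one p electron; the pyrrole-type nitrogen donates its lone pair from the p orbital); the conjugation is uninterrupted.
Counting π electrons: 2 × 2 = 4 from the double-bond units + 2 from the NH atom = 6.
That gives a 4n+2 count (6, n = 1).
(This ring is pyrrole.)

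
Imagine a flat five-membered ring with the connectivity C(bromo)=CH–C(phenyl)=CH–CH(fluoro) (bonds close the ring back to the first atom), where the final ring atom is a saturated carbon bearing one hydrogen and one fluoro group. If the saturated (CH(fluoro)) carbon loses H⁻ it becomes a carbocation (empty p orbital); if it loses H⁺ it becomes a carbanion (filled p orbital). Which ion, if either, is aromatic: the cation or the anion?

In either ion the ring is fully conjugated: every atom, including the new sp² carbon, supplies a p orbital.
Cation: 2 × 2 + 0 = 4 π electrons → 4(1), antiaromatic.
Anion: 2 × 2 + 2 = 6 π electrons → 4(1)+2, aromatic.

The anion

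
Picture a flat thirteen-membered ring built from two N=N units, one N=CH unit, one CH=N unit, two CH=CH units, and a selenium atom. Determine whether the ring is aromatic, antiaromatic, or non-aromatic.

Aromatic

Check conjugation: each doubly-bonded ring atom is sp² with one p-orbital electron; the doubly-bonded nitrogens are pyridine-type — their lone pairs lie in the ring plane, leaving one electron in the p orbital; the selenium donates one lone pair from its p orbital — every position has a p orbital, so the cyclic π system is continuous.
Counting π electrons: 6 × 2 = 12 from the double-bond units + 2 from the Se atom = 14.
Since 14 = 4·3 + 2, the ring meets the 4n+2 criterion.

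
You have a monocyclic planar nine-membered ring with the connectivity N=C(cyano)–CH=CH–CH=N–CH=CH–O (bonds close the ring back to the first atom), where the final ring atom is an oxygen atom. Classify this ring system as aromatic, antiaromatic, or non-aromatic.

Aromatic

Check conjugation: the double-bond atoms are sp², each contributing one p electron; each sp² =N– keeps its lone pair in-plane and puts one electron into the π system; the oxygen donates one lone pair from its p orbital — every position has a p orbital, so the cyclic π system is continuous.
π-electron count: 4 × 2 = 8 from the double-bond units + 2 from the O atom = 10.
That gives a 4n+2 count (10, n = 2).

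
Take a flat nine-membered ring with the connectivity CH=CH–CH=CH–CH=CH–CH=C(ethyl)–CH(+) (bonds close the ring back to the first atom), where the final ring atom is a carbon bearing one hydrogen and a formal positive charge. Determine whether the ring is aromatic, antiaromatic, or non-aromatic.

Antiaromatic

The p orbitals form a continuous loop: every atom in a ring double bond is sp² and brings one electron to the p orbital; the carbocation has an empty p orbital. The ring is fully conjugated.
Counting π electrons: 4 × 2 = 8 from the double-bond units + 0 from the CH(+) atom = 8.
8 is a 4n count (n = 2), so the planar conjugated ring is antiaromatic.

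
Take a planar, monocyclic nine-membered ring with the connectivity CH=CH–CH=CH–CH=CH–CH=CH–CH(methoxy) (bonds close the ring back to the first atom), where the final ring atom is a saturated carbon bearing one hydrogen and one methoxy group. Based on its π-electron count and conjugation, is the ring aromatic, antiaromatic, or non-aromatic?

Because that saturated carbon is sp³ and has no p orbital in the ring π system at the CH(methoxy) position, the π system cannot extend all the way around the ring.
Hückel's rule only applies to fully conjugated rings, so this one is simply non-aromatic.

Non-aromatic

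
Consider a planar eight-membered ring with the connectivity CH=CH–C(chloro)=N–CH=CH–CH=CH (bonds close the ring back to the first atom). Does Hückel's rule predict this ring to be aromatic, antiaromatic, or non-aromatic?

Antiaromatic

All ring atoms are sp² and supply a p orbital to the ring (every atom in a ring double bond is sp² and brings one electron to the p orbital; the doubly-bonded nitrogens are pyridine-type — their lone pairs lie in the ring plane, leaving one electron in the p orbital); the conjugation is uninterrupted.
Counting π electrons: 4 × 2 = 8 from the 4 double-bond units.
A 4n π count (8, n = 2) in a planar conjugated ring means antiaromatic.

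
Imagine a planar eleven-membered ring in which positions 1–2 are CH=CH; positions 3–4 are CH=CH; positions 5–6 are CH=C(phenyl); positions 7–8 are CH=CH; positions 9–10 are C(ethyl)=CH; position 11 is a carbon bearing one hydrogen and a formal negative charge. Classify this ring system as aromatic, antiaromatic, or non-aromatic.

All ring atoms are sp² and supply a p orbital to the ring (every atom in a ring double bond is sp² and brings one electron to the p orbital; the carbanion's lone pair occupies the p orbital); the conjugation is uninterrupted.
Adding the contributions, 5 × 2 = 10 from the double-bond units + 2 from the CH(-) atom = 12.
12 is a 4n count (n = 3), so the planar conjugated ring is antiaromatic.

Antiaromatic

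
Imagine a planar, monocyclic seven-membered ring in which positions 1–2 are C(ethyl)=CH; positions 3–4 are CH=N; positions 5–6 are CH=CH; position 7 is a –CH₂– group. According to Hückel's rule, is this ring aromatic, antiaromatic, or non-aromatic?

The CH2 position has four σ bonds — the tetrahedral CH₂ carbon is sp³ and has no p orbital in the ring π system — so the cyclic conjugation is interrupted.
Broken conjugation rules out both aromaticity and antiaromaticity.

Non-aromatic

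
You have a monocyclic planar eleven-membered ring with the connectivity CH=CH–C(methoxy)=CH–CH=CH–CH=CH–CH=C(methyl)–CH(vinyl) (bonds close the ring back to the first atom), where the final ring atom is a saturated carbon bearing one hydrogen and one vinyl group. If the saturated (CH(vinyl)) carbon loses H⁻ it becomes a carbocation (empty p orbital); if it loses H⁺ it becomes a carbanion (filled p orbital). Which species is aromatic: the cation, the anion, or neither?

The cation

In both ions every ring atom is sp² and contributes a p orbital, so both rings are fully conjugated.
Cation: 5 × 2 + 0 = 10 π electrons → 4(2)+2, aromatic.
Anion: 5 × 2 + 2 = 12 π electrons → 4(3), antiaromatic.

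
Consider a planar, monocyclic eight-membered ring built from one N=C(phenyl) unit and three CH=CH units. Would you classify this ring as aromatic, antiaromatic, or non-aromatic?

Antiaromatic

Every ring atom contributes a p orbital perpendicular to the ring (the double-bond atoms are sp², each contributing one p electron; the doubly-bonded nitrogens are pyridine-type — their lone pairs lie in the ring plane, leaving one electron in the p orbital), so the π system is cyclic and fully conjugated.
Tallying contributions gives 4 × 2 = 8 from the 4 double-bond units.
With 8 = 4·2 π electrons, Hückel's rule classifies the planar ring as antiaromatic.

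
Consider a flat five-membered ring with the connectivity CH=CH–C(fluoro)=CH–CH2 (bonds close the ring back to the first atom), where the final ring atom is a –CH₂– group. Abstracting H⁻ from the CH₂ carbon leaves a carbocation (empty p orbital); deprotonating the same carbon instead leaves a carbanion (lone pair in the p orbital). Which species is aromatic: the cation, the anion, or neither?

In either ion the ring is fully conjugated: every atom, including the new sp² carbon, supplies a p orbital.
Cation: 2 × 2 + 0 = 4 π electrons → 4(1), antiaromatic.
Anion: 2 × 2 + 2 = 6 π electrons → 4(1)+2, aromatic.

The anion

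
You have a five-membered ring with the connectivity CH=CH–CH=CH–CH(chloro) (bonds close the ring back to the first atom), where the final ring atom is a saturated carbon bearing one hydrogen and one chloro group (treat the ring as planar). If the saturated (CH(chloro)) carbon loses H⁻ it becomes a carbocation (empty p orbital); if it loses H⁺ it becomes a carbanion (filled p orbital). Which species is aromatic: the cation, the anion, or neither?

The anion

In both ions every ring atom is sp² and contributes a p orbital, so both rings are fully conjugated.
Cation: 2 × 2 + 0 = 4 π electrons → 4(1), antiaromatic.
Anion: 2 × 2 + 2 = 6 π electrons → 4(1)+2, aromatic.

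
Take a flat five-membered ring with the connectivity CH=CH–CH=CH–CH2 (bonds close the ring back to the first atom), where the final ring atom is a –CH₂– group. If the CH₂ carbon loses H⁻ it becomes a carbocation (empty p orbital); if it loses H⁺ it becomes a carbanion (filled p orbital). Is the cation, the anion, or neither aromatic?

The anion

Once that carbon is sp², every ring atom has a p orbital and both ions are fully conjugated.
Cation: 2 × 2 + 0 = 4 π electrons → 4(1), antiaromatic.
Anion: 2 × 2 + 2 = 6 π electrons → 4(1)+2, aromatic.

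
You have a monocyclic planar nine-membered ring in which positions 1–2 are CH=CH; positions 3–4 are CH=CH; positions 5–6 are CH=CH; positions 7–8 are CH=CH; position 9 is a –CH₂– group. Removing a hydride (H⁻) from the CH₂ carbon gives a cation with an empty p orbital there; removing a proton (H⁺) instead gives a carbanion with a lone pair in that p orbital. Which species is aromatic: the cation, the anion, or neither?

The anion

In both ions every ring atom is sp² and contributes a p orbital, so both rings are fully conjugated.
Cation: 4 × 2 + 0 = 8 π electrons → 4(2), antiaromatic.
Anion: 4 × 2 + 2 = 10 π electrons → 4(2)+2, aromatic.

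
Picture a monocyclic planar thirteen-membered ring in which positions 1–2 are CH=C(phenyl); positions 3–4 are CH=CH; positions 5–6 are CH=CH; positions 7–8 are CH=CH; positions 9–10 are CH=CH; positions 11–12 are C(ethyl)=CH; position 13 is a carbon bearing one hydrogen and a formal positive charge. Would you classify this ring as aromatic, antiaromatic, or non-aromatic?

Every ring atom contributes a p orbital perpendicular to the ring (each doubly-bonded ring atom is sp² with one p-orbital electron; the carbocation has an empty p orbital), so the π system is cyclic and fully conjugated.
Counting π electrons: 6 × 2 = 12 from the double-bond units + 0 from the CH(+) atom = 12.
12 is a 4n count (n = 3), so the planar conjugated ring is antiaromatic.

Antiaromatic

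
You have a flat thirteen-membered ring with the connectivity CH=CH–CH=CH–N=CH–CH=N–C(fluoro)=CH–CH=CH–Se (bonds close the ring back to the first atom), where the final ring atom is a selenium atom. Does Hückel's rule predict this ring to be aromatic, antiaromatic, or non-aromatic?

Every ring atom contributes a p orbital perpendicular to the ring (every atom in a ring double bond is sp² and brings one electron to the p orbital; each sp² =N– keeps its lone pair in-plane and puts one electron into the π system; the selenium donates one lone pair from its p orbital), so the π system is cyclic and fully conjugated.
π-electron count: 6 × 2 = 12 from the double-bond units + 2 from the Se atom = 14.
Since 14 = 4·3 + 2, the ring meets the 4n+2 criterion.

Aromatic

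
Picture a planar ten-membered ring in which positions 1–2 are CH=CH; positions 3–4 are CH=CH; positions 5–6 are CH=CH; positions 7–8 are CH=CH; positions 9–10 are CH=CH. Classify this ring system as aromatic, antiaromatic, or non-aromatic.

Aromatic

All ring atoms are sp² and supply a p orbital to the ring (the double-bond atoms are sp², each contributing one p electron); the conjugation is uninterrupted.
π-electron count: 5 × 2 = 10 from the 5 double-bond units.
Since 10 = 4·2 + 2, the ring meets the 4n+2 criterion.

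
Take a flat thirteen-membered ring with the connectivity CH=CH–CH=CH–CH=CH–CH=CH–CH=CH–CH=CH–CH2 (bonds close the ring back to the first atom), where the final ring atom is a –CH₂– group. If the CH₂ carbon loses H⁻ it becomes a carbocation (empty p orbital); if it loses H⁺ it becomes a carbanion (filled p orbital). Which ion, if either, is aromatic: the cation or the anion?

The anion

In either ion the ring is fully conjugated: every atom, including the new sp² carbon, supplies a p orbital.
Cation: 6 × 2 + 0 = 12 π electrons → 4(3), antiaromatic.
Anion: 6 × 2 + 2 = 14 π electrons → 4(3)+2, aromatic.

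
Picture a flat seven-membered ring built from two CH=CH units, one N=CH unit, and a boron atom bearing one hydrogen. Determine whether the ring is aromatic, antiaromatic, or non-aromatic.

All ring atoms are sp² and supply a p orbital to the ring (the double-bond atoms are sp², each contributing one p electron; each sp² =N– keeps its lone pair in-plane and puts one electron into the π system; the boron has an empty p orbital); the conjugation is uninterrupted.
Counting π electrons: 3 × 2 = 6 from the double-bond units + 0 from the BH atom = 6.
6 = 4(1) + 2, which satisfies Hückel's 4n+2 rule.

Aromatic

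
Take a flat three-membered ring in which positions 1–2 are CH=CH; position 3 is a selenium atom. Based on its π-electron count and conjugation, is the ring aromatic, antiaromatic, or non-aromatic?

The p orbitals form a continuous loop: the double-bond atoms are sp², each contributing one p electron; the selenium donates one lone pair from its p orbital. The ring is fully conjugated.
Tallying contributions gives 1 × 2 = 2 from the double-bond unit + 2 from the Se atom = 4.
4 is a 4n count (n = 1), so the planar conjugated ring is antiaromatic.

Antiaromatic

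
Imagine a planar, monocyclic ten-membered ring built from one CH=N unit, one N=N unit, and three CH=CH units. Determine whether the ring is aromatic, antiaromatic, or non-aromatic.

Aromatic

The p orbitals form a continuous loop: the double-bond atoms are sp², each contributing one p electron; each sp² =N– keeps its lone pair in-plane and puts one electron into the π system. The ring is fully conjugated.
Adding the contributions, 5 × 2 = 10 from the 5 double-bond units.
Since 10 = 4·2 + 2, the ring meets the 4n+2 criterion.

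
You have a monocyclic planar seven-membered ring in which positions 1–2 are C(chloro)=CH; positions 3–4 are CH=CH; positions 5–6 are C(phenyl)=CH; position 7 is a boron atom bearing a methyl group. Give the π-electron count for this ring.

The p orbitals form a continuous loop: the double-bond atoms are sp², each contributing one p electron; the boron has an empty p orbital. The ring is fully conjugated.
π-electron count: 3 × 2 = 6 from the double-bond units + 0 from the B(methyl) atom = 6.

6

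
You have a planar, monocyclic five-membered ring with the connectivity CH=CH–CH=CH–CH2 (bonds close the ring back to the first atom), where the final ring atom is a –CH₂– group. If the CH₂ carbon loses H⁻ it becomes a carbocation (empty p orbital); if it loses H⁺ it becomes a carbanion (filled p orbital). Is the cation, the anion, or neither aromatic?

Once that carbon is sp², every ring atom has a p orbital and both ions are fully conjugated.
Cation: 2 × 2 + 0 = 4 π electrons → 4(1), antiaromatic.
Anion: 2 × 2 + 2 = 6 π electrons → 4(1)+2, aromatic.

The anion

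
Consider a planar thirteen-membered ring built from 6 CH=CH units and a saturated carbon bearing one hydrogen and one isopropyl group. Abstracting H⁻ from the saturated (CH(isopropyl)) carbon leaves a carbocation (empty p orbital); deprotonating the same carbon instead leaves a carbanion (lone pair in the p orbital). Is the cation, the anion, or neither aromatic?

The anion

Both ions have a continuous loop of p orbitals — each ring atom is sp².
Cation: 6 × 2 + 0 = 12 π electrons → 4(3), antiaromatic.
Anion: 6 × 2 + 2 = 14 π electrons → 4(3)+2, aromatic.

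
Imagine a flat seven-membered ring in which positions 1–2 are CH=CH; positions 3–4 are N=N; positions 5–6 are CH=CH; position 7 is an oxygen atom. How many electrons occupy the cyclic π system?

Check conjugation: every atom in a ring double bond is sp² and brings one electron to the p orbital; each =N– nitrogen is pyridine-type (lone pair in the sp² plane, one electron in the p orbital); the oxygen donates one lone pair from its p orbital — every position has a p orbital, so the cyclic π system is continuous.
Adding the contributions, 3 × 2 = 6 from the double-bond units + 2 from the O atom = 8.

8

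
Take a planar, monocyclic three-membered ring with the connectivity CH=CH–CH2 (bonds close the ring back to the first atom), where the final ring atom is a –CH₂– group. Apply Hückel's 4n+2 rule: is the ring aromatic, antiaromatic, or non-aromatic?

At the CH2 position, the tetrahedral CH₂ carbon is sp³ and has no p orbital in the ring π system; the ring's p-orbital overlap is broken there.
A ring that is not fully conjugated cannot be aromatic or antiaromatic regardless of its π-electron count.

Non-aromatic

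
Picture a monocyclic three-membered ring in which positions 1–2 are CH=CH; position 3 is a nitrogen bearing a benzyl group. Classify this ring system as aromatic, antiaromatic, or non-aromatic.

The p orbitals form a continuous loop: each doubly-bonded ring atom is sp² with one p-orbital electron; the pyrrole-type nitrogen donates its lone pair from the p orbital. The ring is fully conjugated.
Counting π electrons: 1 × 2 = 2 from the double-bond unit + 2 from the N(benzyl) atom = 4.
A 4n π count (4, n = 1) in a planar conjugated ring means antiaromatic.

Antiaromatic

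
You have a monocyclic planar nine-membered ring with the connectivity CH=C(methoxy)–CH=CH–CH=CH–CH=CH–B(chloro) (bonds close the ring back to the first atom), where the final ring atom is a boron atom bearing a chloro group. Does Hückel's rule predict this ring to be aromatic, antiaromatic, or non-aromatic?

Antiaromatic

Check conjugation: each doubly-bonded ring atom is sp² with one p-orbital electron; the boron has an empty p orbital — every position has a p orbital, so the cyclic π system is continuous.
Adding the contributions, 4 × 2 = 8 from the double-bond units + 0 from the B(chloro) atom = 8.
8 is a 4n count (n = 2), so the planar conjugated ring is antiaromatic.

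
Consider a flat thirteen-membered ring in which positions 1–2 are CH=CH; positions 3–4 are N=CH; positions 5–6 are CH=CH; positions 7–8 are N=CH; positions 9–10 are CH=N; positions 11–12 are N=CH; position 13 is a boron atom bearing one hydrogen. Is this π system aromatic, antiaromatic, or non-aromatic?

All ring atoms are sp² and supply a p orbital to the ring (every atom in a ring double bond is sp² and brings one electron to the p orbital; each sp² =N– keeps its lone pair in-plane and puts one electron into the π system; the boron has an empty p orbital); the conjugation is uninterrupted.
π-electron count: 6 × 2 = 12 from the double-bond units + 0 from the BH atom = 12.
12 is a 4n count (n = 3), so the planar conjugated ring is antiaromatic.

Antiaromatic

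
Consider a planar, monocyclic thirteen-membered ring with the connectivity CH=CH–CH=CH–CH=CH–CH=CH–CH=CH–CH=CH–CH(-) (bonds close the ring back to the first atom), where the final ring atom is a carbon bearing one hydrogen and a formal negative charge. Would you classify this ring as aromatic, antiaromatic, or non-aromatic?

Aromatic

The p orbitals form a continuous loop: every atom in a ring double bond is sp² and brings one electron to the p orbital; the carbanion's lone pair occupies the p orbital. The ring is fully conjugated.
Tallying contributions gives 6 × 2 = 12 from the double-bond units + 2 from the CH(-) atom = 14.
With 14 π electrons (n = 3), the Hückel 4n+2 condition holds.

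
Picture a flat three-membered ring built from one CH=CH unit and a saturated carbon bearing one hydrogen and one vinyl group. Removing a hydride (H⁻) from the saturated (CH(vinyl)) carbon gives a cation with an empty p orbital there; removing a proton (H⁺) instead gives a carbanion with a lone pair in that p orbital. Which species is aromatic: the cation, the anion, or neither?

The cation

In either ion the ring is fully conjugated: every atom, including the new sp² carbon, supplies a p orbital.
Cation: 1 × 2 + 0 = 2 π electrons → 4(0)+2, aromatic.
Anion: 1 × 2 + 2 = 4 π electrons → 4(1), antiaromatic.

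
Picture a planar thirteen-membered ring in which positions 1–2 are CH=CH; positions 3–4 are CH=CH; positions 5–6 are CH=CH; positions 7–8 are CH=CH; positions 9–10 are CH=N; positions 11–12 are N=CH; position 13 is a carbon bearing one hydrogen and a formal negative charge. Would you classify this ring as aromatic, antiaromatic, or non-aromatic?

Every ring atom contributes a p orbital perpendicular to the ring (every atom in a ring double bond is sp² and brings one electron to the p orbital; each sp² =N– keeps its lone pair in-plane and puts one electron into the π system; the carbanion's lone pair occupies the p orbital), so the π system is cyclic and fully conjugated.
π-electron count: 6 × 2 = 12 from the double-bond units + 2 from the CH(-) atom = 14.
14 = 4(3) + 2, which satisfies Hückel's 4n+2 rule.

Aromatic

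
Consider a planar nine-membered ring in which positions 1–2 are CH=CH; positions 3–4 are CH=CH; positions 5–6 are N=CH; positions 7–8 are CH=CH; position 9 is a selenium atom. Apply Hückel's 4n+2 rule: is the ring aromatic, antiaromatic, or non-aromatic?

Check conjugation: the double-bond atoms are sp², each contributing one p electron; the doubly-bonded nitrogens are pyridine-type — their lone pairs lie in the ring plane, leaving one electron in the p orbital; the selenium donates one lone pair from its p orbital — every position has a p orbital, so the cyclic π system is continuous.
Adding the contributions, 4 × 2 = 8 from the double-bond units + 2 from the Se atom = 10.
10 = 4(2) + 2, which satisfies Hückel's 4n+2 rule.

Aromatic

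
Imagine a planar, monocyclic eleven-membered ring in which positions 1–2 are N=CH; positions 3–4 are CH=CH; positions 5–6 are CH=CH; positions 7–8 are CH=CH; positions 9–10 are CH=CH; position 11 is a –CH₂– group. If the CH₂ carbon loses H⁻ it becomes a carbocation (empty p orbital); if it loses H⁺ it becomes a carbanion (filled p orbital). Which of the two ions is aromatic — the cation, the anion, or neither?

The cation

In either ion the ring is fully conjugated: every atom, including the new sp² carbon, supplies a p orbital.
Cation: 5 × 2 + 0 = 10 π electrons → 4(2)+2, aromatic.
Anion: 5 × 2 + 2 = 12 π electrons → 4(3), antiaromatic.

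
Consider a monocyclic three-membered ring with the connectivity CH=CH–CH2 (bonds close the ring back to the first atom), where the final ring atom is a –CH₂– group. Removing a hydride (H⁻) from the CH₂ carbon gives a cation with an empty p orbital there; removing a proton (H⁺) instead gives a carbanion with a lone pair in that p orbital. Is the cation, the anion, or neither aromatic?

In either ion the ring is fully conjugated: every atom, including the new sp² carbon, supplies a p orbital.
Cation: 1 × 2 + 0 = 2 π electrons → 4(0)+2, aromatic.
Anion: 1 × 2 + 2 = 4 π electrons → 4(1), antiaromatic.

The cation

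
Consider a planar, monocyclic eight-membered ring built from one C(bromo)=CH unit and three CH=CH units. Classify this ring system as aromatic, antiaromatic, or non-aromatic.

All ring atoms are sp² and supply a p orbital to the ring (each doubly-bonded ring atom is sp² with one p-orbital electron); the conjugation is uninterrupted.
Tallying contributions gives 4 × 2 = 8 from the 4 double-bond units.
A 4n π count (8, n = 2) in a planar conjugated ring means antiaromatic.

Antiaromatic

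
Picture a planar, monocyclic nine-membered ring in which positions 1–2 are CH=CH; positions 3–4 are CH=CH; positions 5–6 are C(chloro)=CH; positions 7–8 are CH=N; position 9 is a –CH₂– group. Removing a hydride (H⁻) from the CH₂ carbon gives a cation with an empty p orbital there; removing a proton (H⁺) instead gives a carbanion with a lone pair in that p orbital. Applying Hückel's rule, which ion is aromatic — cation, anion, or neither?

Once that carbon is sp², every ring atom has a p orbital and both ions are fully conjugated.
Cation: 4 × 2 + 0 = 8 π electrons → 4(2), antiaromatic.
Anion: 4 × 2 + 2 = 10 π electrons → 4(2)+2, aromatic.

The anion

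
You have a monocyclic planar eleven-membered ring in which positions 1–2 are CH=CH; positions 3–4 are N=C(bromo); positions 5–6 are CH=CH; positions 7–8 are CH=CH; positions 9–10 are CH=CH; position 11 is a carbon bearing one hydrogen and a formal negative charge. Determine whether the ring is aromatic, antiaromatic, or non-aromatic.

All ring atoms are sp² and supply a p orbital to the ring (every atom in a ring double bond is sp² and brings one electron to the p orbital; each =N– nitrogen is pyridine-type (lone pair in the sp² plane, one electron in the p orbital); the carbanion's lone pair occupies the p orbital); the conjugation is uninterrupted.
π-electron count: 5 × 2 = 10 from the double-bond units + 2 from the CH(-) atom = 12.
12 = 4(3); a planar, fully conjugated 4n system is antiaromatic.

Antiaromatic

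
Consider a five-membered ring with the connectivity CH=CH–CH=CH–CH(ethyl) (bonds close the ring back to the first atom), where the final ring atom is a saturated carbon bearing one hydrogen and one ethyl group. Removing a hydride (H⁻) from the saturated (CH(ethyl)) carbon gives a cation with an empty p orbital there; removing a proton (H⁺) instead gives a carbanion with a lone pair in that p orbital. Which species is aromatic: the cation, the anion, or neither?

The anion

In either ion the ring is fully conjugated: every atom, including the new sp² carbon, supplies a p orbital.
Cation: 2 × 2 + 0 = 4 π electrons → 4(1), antiaromatic.
Anion: 2 × 2 + 2 = 6 π electrons → 4(1)+2, aromatic.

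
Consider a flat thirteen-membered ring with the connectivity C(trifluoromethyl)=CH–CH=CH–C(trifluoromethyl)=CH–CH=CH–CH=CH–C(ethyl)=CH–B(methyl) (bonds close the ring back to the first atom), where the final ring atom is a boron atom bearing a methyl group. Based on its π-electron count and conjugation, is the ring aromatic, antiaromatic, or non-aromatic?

Antiaromatic

Check conjugation: the double-bond atoms are sp², each contributing one p electron; the boron has an empty p orbital — every position has a p orbital, so the cyclic π system is continuous.
Tallying contributions gives 6 × 2 = 12 from the double-bond units + 0 from the B(methyl) atom = 12.
With 12 = 4·3 π electrons, Hückel's rule classifies the planar ring as antiaromatic.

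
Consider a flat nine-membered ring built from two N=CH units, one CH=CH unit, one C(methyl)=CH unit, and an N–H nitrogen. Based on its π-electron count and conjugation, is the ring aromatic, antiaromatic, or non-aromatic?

Aromatic

Check conjugation: each doubly-bonded ring atom is sp² with one p-orbital electron; each sp² =N– keeps its lone pair in-plane and puts one electron into the π system; the pyrrole-type nitrogen donates its lone pair from the p orbital — every position has a p orbital, so the cyclic π system is continuous.
Counting π electrons: 4 × 2 = 8 from the double-bond units + 2 from the NH atom = 10.
With 10 π electrons (n = 2), the Hückel 4n+2 condition holds.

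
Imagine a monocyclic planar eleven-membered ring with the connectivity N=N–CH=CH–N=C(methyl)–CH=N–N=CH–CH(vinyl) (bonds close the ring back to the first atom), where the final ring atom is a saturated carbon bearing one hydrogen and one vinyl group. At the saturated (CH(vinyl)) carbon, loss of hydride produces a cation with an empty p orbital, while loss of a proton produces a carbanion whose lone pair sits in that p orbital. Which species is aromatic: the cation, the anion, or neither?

The cation

Both ions have a continuous loop of p orbitals — each ring atom is sp².
Cation: 5 × 2 + 0 = 10 π electrons → 4(2)+2, aromatic.
Anion: 5 × 2 + 2 = 12 π electrons → 4(3), antiaromatic.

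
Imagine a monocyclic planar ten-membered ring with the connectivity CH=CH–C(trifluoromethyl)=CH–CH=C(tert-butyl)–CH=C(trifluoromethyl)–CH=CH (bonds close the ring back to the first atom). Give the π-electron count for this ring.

10

Check conjugation: the double-bond atoms are sp², each contributing one p electron — every position has a p orbital, so the cyclic π system is continuous.
π-electron count: 5 × 2 = 10 from the 5 double-bond units.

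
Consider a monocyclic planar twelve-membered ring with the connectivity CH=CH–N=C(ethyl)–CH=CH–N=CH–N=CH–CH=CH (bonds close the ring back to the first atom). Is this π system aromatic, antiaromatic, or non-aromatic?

Antiaromatic

Check conjugation: each doubly-bonded ring atom is sp² with one p-orbital electron; each =N– nitrogen is pyridine-type (lone pair in the sp² plane, one electron in the p orbital) — every position has a p orbital, so the cyclic π system is continuous.
π-electron count: 6 × 2 = 12 from the 6 double-bond units.
12 is a 4n count (n = 3), so the planar conjugated ring is antiaromatic.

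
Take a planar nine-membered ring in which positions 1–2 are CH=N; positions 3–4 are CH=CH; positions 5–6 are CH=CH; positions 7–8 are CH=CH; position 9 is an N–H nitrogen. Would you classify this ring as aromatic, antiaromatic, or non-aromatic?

Aromatic

All ring atoms are sp² and supply a p orbital to the ring (every atom in a ring double bond is sp² and brings one electron to the p orbital; each sp² =N– keeps its lone pair in-plane and puts one electron into the π system; the pyrrole-type nitrogen donates its lone pair from the p orbital); the conjugation is uninterrupted.
Counting π electrons: 4 × 2 = 8 from the double-bond units + 2 from the NH atom = 10.
10 = 4(2) + 2, which satisfies Hückel's 4n+2 rule.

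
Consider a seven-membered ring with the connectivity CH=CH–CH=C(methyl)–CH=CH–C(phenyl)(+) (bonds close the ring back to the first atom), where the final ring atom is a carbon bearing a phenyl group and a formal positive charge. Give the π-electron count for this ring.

6

The p orbitals form a continuous loop: the double-bond atoms are sp², each contributing one p electron; the carbocation has an empty p orbital. The ring is fully conjugated.
Counting π electrons: 3 × 2 = 6 from the double-bond units + 0 from the C(phenyl)(+) atom = 6.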